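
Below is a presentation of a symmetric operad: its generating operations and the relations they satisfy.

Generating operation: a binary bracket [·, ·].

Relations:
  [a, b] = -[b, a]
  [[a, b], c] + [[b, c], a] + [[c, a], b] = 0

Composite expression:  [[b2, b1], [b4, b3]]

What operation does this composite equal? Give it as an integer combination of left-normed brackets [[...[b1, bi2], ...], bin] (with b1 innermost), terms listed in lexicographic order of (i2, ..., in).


Expand each bracket as ab - ba; the b1-initial words give the coefficients.
Composite bracket: [[b2, b1], [b4, b3]]
Full expansion: 8 signed words from ab - ba (2^3 = 8).
Words beginning with b1 determine it all:
  sign of b1b2b3b4 is +1, so it contributes +[[[b1, b2], b3], b4]
  sign of b1b2b4b3 is -1, so it contributes -[[[b1, b2], b4], b3]

[[[b1, b2], b3], b4] - [[[b1, b2], b4], b3]


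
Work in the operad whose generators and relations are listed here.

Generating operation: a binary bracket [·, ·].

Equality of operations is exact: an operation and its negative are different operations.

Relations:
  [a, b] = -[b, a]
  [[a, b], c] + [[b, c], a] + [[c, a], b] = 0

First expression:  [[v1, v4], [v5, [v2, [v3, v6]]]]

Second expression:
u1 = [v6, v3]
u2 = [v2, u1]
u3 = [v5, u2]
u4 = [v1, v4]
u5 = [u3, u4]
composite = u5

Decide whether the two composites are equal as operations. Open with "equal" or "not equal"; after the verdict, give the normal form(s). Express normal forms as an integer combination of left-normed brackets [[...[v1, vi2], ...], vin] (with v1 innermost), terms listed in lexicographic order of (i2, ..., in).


Reducing the first expression gives -[[[[[v1, v4], v2], v3], v6], v5] + [[[[[v1, v4], v2], v6], v3], v5] + [[[[[v1, v4], v3], v6], v2], v5] + [[[[[v1, v4], v5], v2], v3], v6] - [[[[[v1, v4], v5], v2], v6], v3] - [[[[[v1, v4], v5], v3], v6], v2] + [[[[[v1, v4], v5], v6], v3], v2] - [[[[[v1, v4], v6], v3], v2], v5]
Reducing the second expression gives -[[[[[v1, v4], v2], v3], v6], v5] + [[[[[v1, v4], v2], v6], v3], v5] + [[[[[v1, v4], v3], v6], v2], v5] + [[[[[v1, v4], v5], v2], v3], v6] - [[[[[v1, v4], v5], v2], v6], v3] - [[[[[v1, v4], v5], v3], v6], v2] + [[[[[v1, v4], v5], v6], v3], v2] - [[[[[v1, v4], v6], v3], v2], v5]
The forms coincide; equal.

equal; the common form is -[[[[[v1, v4], v2], v3], v6], v5] + [[[[[v1, v4], v2], v6], v3], v5] + [[[[[v1, v4], v3], v6], v2], v5] + [[[[[v1, v4], v5], v2], v3], v6] - [[[[[v1, v4], v5], v2], v6], v3] - [[[[[v1, v4], v5], v3], v6], v2] + [[[[[v1, v4], v5], v6], v3], v2] - [[[[[v1, v4], v6], v3], v2], v5]


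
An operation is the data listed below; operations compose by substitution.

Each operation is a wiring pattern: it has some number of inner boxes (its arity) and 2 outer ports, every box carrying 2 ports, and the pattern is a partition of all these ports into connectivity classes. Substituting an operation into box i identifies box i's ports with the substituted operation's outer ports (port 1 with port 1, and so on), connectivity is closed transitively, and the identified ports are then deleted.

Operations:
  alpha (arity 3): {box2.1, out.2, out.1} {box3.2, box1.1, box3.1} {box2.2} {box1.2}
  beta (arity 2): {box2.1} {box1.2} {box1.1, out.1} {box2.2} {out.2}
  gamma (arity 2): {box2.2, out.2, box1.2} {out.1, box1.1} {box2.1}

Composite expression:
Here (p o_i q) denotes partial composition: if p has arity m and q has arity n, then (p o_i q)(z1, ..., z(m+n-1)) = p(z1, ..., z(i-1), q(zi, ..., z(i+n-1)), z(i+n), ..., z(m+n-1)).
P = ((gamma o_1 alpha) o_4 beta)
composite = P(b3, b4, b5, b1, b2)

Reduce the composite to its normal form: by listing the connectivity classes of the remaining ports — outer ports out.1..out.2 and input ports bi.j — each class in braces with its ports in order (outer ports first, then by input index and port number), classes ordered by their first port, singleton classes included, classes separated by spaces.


{out.1, out.2, b4.1} {b1.1} {b1.2} {b2.1} {b2.2} {b3.1, b5.1, b5.2} {b3.2} {b4.2}

Substituting into gamma glues patterns; closure does the rest.
stage alpha: inputs (b3, b4, b5), connectivity {out.1, out.2, b4.1} {b3.1, b5.1, b5.2} {b3.2} {b4.2}, out.j its boundary
stage beta: inputs (b1, b2), connectivity {out.1, b1.1} {out.2} {b1.2} {b2.1} {b2.2}, out.j its boundary
stage gamma: inputs (b3, b4, b5, b1, b2), connectivity {out.1, out.2, b4.1} {b1.1} {b1.2} {b2.1} {b2.2} {b3.1, b5.1, b5.2} {b3.2} {b4.2}, out.j its boundary


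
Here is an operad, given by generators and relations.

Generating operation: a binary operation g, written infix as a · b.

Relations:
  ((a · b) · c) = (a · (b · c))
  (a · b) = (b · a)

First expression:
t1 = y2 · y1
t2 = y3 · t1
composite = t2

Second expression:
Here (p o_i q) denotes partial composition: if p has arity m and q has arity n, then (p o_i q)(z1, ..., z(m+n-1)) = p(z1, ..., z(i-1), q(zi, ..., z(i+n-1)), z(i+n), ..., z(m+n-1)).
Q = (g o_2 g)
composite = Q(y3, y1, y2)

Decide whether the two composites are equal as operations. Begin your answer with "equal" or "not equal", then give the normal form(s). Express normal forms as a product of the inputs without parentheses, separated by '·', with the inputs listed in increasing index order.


The first expression reduces to y1 · y2 · y3
The second expression reduces to y1 · y2 · y3
Identical normal forms: equal.

equal; the common form is y1 · y2 · y3


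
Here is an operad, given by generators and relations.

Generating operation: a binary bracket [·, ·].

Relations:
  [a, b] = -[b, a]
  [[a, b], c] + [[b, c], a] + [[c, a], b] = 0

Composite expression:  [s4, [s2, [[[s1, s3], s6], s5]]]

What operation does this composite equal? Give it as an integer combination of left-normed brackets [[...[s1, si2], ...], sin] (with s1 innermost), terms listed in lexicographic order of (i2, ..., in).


Skip Jacobi rewriting: expand, keep s1-initial words, read off terms.
Composite bracket: [s4, [s2, [[[s1, s3], s6], s5]]]
The bracket unfolds into 32 signed words via [a, b] = ab - ba (2^5 = 32).
Collect the words opening with s1:
  from s1s3s6s5s2s4, sign +1: term +[[[[[s1, s3], s6], s5], s2], s4]

[[[[[s1, s3], s6], s5], s2], s4]


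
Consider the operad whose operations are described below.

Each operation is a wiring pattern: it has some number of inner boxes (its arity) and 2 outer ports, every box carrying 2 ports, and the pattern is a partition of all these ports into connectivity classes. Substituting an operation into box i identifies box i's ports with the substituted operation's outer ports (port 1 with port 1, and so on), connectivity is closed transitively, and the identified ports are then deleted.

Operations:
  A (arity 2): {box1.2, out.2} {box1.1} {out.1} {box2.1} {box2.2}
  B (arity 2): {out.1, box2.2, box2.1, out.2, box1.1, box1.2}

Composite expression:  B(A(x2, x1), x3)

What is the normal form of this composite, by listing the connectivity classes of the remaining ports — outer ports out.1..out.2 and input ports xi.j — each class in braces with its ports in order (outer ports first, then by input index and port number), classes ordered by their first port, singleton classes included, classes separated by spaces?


Two ports join when wires chain via B-identified ports.
A over (x2, x1) gives {out.1} {out.2, x2.2} {x1.1} {x1.2} {x2.1}, out.j being that stage's outer ports
B over (x2, x1, x3) gives {out.1, out.2, x2.2, x3.1, x3.2} {x1.1} {x1.2} {x2.1}, out.j being that stage's outer ports

{out.1, out.2, x2.2, x3.1, x3.2} {x1.1} {x1.2} {x2.1}


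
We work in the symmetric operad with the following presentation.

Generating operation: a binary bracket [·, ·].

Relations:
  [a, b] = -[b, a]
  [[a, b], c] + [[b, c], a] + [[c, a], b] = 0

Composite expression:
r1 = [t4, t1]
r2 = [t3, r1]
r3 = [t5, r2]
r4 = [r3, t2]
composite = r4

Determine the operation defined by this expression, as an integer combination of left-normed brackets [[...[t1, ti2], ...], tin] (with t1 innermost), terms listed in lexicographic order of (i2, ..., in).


Left-normed coefficients sit on the t1-initial expansion words.
Composite bracket: [[t5, [t3, [t4, t1]]], t2]
Applying ab - ba throughout gives 16 signed words (2^4 = 16).
Coefficients come from the t1-initial words:
  t1t4t3t5t2 (sign -1) contributes -[[[[t1, t4], t3], t5], t2]

-[[[[t1, t4], t3], t5], t2]


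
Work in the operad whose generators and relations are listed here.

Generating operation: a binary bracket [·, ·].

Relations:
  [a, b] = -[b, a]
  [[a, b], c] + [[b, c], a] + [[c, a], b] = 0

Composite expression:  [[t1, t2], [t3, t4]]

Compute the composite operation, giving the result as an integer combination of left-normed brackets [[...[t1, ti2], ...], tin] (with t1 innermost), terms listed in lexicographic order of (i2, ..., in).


Antisymmetry and Jacobi reduce to t1-anchored left-normed brackets.
Composite bracket: [[t1, t2], [t3, t4]]
Expanding via [a, b] = ab - ba: 8 signed words (2^3 = 8).
The t1-initial words carry the normal form:
  the word t1t2t3t4 carries sign +1 and contributes +[[[t1, t2], t3], t4]
  the word t1t2t4t3 carries sign -1 and contributes -[[[t1, t2], t4], t3]

[[[t1, t2], t3], t4] - [[[t1, t2], t4], t3]


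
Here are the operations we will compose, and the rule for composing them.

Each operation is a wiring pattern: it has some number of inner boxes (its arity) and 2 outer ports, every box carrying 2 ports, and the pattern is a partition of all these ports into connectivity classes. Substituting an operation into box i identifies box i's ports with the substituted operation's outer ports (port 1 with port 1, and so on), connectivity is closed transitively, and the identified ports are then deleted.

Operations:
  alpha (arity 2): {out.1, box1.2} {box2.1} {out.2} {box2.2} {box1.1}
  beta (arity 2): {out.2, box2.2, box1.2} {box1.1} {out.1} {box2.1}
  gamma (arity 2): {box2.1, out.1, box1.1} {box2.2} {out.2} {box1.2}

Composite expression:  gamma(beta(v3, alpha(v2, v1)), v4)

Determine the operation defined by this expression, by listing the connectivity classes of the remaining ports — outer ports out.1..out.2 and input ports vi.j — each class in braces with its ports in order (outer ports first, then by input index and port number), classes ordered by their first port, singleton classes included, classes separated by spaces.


{out.1, v4.1} {out.2} {v1.1} {v1.2} {v2.1} {v2.2} {v3.1} {v3.2} {v4.2}

Two ports join when wires chain via gamma-identified ports.
composing alpha on (v2, v1), with out.j its own outer ports: {out.1, v2.2} {out.2} {v1.1} {v1.2} {v2.1}
composing beta on (v3, v2, v1), with out.j its own outer ports: {out.1} {out.2, v3.2} {v1.1} {v1.2} {v2.1} {v2.2} {v3.1}
composing gamma on (v3, v2, v1, v4), with out.j its own outer ports: {out.1, v4.1} {out.2} {v1.1} {v1.2} {v2.1} {v2.2} {v3.1} {v3.2} {v4.2}


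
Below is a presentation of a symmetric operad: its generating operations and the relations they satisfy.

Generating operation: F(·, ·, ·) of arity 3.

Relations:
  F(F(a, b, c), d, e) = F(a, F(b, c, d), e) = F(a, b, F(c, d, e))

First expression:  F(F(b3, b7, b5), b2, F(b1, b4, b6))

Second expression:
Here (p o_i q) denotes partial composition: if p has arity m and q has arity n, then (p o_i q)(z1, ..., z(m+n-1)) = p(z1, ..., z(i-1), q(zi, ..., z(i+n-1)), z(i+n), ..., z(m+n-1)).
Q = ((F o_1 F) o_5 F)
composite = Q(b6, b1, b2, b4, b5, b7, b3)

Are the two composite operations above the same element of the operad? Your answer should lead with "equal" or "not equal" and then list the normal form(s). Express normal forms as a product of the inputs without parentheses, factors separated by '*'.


not equal; first: b3 * b7 * b5 * b2 * b1 * b4 * b6; second: b6 * b1 * b2 * b4 * b5 * b7 * b3


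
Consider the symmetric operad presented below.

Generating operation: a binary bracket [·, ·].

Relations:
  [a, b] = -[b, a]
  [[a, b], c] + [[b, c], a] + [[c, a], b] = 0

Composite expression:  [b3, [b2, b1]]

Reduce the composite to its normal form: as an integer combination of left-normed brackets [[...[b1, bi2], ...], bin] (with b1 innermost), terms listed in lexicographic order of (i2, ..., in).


[[b1, b2], b3]

In the tensor algebra, words opening b1 carry the b1-anchored form.
Composite bracket: [b3, [b2, b1]]
The bracket unfolds into 4 signed words via [a, b] = ab - ba (2^2 = 4).
Only words starting with b1 matter:
  word b1b2b3 has sign +1, contributing +[[b1, b2], b3]


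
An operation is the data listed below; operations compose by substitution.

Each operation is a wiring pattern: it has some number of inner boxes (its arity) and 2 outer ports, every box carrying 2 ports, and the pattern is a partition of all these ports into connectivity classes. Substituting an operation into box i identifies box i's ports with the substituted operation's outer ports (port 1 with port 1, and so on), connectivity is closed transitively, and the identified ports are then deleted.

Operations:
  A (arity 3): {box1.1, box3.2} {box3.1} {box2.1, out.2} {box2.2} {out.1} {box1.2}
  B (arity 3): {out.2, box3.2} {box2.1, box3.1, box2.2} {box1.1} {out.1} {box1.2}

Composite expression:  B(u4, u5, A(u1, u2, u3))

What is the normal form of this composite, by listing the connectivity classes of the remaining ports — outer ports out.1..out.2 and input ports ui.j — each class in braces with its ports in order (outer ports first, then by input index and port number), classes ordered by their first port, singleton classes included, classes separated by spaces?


Substituting into B glues patterns; closure does the rest.
stage A: inputs (u1, u2, u3), connectivity {out.1} {out.2, u2.1} {u1.1, u3.2} {u1.2} {u2.2} {u3.1}, out.j its boundary
stage B: inputs (u4, u5, u1, u2, u3), connectivity {out.1} {out.2, u2.1} {u1.1, u3.2} {u1.2} {u2.2} {u3.1} {u4.1} {u4.2} {u5.1, u5.2}, out.j its boundary

{out.1} {out.2, u2.1} {u1.1, u3.2} {u1.2} {u2.2} {u3.1} {u4.1} {u4.2} {u5.1, u5.2}


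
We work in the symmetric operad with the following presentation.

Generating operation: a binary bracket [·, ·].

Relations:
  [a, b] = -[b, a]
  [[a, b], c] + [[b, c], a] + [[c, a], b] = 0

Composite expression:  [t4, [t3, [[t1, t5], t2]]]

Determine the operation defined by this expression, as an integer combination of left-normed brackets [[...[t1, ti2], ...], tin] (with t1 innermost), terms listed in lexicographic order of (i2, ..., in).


[[[[t1, t5], t2], t3], t4]

Antisymmetry and Jacobi reduce to t1-anchored left-normed brackets.
Composite bracket: [t4, [t3, [[t1, t5], t2]]]
Full expansion: 16 signed words from ab - ba (2^4 = 16).
Words beginning with t1 determine it all:
  t1t5t2t3t4 appears with sign +1, giving the term +[[[[t1, t5], t2], t3], t4]


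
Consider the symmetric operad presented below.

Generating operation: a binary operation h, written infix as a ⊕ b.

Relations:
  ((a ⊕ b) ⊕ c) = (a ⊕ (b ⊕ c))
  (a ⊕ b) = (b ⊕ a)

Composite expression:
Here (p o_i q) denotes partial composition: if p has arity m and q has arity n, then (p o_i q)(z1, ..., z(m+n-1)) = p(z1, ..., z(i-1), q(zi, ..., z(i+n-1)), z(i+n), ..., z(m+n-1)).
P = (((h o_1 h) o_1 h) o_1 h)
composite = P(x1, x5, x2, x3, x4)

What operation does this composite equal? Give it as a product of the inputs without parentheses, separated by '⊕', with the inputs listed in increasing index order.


x1 ⊕ x2 ⊕ x3 ⊕ x4 ⊕ x5

Both nesting and order wash out for h; what remains is which x's occur.
(x1 ⊕ x5) unparenthesizes to x1 ⊕ x5
((x1 ⊕ x5) ⊕ x2) unparenthesizes to x1 ⊕ x5 ⊕ x2
(((x1 ⊕ x5) ⊕ x2) ⊕ x3) unparenthesizes to x1 ⊕ x5 ⊕ x2 ⊕ x3
((((x1 ⊕ x5) ⊕ x2) ⊕ x3) ⊕ x4) unparenthesizes to x1 ⊕ x5 ⊕ x2 ⊕ x3 ⊕ x4
commutativity sorts the factors: x1 ⊕ x2 ⊕ x3 ⊕ x4 ⊕ x5


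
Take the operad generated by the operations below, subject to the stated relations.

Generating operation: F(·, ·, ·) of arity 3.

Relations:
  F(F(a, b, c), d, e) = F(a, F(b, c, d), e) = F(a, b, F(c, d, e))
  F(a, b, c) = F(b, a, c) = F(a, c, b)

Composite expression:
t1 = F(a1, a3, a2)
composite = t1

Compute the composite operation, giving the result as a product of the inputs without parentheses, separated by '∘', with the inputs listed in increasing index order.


a1 ∘ a2 ∘ a3

Shape and order are irrelevant to F; the a-input set decides.
F(a1, a3, a2) spells out as a1 ∘ a3 ∘ a2
sorting the factors by input index: a1 ∘ a2 ∘ a3


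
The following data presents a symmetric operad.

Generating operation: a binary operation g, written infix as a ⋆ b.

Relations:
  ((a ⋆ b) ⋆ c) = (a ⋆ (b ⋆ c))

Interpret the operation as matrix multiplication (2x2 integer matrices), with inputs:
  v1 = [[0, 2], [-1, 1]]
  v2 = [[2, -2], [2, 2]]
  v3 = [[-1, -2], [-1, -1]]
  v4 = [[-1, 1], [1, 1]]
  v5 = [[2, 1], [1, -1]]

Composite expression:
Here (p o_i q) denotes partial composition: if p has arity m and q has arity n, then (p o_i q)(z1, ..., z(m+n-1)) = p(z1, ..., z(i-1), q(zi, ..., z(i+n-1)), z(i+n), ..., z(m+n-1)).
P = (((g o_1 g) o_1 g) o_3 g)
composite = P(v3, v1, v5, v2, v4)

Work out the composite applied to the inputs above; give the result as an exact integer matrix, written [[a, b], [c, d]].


(v3 ⋆ v1) = [[2, -4], [1, -3]]
(v5 ⋆ v2) = [[6, -2], [0, -4]]
((v3 ⋆ v1) ⋆ (v5 ⋆ v2)) = [[12, 12], [6, 10]]
(((v3 ⋆ v1) ⋆ (v5 ⋆ v2)) ⋆ v4) = [[0, 24], [4, 16]]

[[0, 24], [4, 16]]


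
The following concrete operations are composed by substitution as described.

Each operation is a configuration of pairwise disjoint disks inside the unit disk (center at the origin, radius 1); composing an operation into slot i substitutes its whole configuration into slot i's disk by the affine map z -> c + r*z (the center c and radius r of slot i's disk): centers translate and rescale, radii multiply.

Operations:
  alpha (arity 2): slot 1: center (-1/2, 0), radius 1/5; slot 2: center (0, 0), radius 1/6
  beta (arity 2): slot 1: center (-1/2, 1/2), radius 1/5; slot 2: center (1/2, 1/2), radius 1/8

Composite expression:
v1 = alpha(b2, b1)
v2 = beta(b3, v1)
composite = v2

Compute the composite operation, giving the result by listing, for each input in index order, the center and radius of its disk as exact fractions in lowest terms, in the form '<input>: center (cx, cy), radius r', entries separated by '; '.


Below beta, radii multiply path by path; the b-disk centers shift.
b3: after 1 affine step, its disk has center (-1/2, 1/2), radius 1/5
b2: after 2 affine steps, its disk has center (7/16, 1/2), radius 1/40
b1: after 2 affine steps, its disk has center (1/2, 1/2), radius 1/48

b1: center (1/2, 1/2), radius 1/48; b2: center (7/16, 1/2), radius 1/40; b3: center (-1/2, 1/2), radius 1/5


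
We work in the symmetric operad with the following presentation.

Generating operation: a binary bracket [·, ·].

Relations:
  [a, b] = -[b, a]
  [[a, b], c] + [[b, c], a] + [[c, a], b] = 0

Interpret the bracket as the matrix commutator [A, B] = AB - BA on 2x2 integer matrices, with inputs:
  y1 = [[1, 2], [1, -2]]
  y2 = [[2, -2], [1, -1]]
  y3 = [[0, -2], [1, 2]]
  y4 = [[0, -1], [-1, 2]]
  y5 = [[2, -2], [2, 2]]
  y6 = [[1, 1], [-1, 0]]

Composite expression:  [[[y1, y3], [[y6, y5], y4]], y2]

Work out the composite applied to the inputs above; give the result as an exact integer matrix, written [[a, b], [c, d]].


[y1, y3] = [[4, -2], [-5, -4]]
[y6, y5] = [[0, -2], [-2, 0]]
[[y6, y5], y4] = [[0, -4], [4, 0]]
[[y1, y3], [[y6, y5], y4]] = [[-28, -32], [-32, 28]]
[[[y1, y3], [[y6, y5], y4]], y2] = [[-96, 208], [-40, 96]]

[[-96, 208], [-40, 96]]


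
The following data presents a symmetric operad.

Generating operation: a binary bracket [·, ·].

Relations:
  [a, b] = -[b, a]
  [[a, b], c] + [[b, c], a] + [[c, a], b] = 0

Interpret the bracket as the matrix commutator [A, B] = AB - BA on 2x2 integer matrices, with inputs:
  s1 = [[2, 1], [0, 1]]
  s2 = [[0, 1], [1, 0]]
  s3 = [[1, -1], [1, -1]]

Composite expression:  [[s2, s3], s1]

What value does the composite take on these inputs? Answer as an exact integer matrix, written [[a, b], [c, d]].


[s2, s3] = [[2, -2], [2, -2]]
[[s2, s3], s1] = [[-2, 6], [2, 2]]

[[-2, 6], [2, 2]]


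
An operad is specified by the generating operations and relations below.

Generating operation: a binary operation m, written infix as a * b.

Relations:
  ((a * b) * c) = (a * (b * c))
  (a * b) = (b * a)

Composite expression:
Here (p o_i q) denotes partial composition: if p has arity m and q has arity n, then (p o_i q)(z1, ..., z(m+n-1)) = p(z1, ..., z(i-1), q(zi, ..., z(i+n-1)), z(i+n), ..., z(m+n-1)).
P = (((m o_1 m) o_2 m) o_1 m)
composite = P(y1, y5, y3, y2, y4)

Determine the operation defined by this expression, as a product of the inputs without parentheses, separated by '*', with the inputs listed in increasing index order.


y1 * y2 * y3 * y4 * y5

Any arrangement under m is one operation, so sort the y-inputs.
(y1 * y5) spells out as y1 * y5
(y3 * y2) spells out as y3 * y2
((y1 * y5) * (y3 * y2)) spells out as y1 * y5 * y3 * y2
(((y1 * y5) * (y3 * y2)) * y4) spells out as y1 * y5 * y3 * y2 * y4
sorting the factors by input index: y1 * y2 * y3 * y4 * y5


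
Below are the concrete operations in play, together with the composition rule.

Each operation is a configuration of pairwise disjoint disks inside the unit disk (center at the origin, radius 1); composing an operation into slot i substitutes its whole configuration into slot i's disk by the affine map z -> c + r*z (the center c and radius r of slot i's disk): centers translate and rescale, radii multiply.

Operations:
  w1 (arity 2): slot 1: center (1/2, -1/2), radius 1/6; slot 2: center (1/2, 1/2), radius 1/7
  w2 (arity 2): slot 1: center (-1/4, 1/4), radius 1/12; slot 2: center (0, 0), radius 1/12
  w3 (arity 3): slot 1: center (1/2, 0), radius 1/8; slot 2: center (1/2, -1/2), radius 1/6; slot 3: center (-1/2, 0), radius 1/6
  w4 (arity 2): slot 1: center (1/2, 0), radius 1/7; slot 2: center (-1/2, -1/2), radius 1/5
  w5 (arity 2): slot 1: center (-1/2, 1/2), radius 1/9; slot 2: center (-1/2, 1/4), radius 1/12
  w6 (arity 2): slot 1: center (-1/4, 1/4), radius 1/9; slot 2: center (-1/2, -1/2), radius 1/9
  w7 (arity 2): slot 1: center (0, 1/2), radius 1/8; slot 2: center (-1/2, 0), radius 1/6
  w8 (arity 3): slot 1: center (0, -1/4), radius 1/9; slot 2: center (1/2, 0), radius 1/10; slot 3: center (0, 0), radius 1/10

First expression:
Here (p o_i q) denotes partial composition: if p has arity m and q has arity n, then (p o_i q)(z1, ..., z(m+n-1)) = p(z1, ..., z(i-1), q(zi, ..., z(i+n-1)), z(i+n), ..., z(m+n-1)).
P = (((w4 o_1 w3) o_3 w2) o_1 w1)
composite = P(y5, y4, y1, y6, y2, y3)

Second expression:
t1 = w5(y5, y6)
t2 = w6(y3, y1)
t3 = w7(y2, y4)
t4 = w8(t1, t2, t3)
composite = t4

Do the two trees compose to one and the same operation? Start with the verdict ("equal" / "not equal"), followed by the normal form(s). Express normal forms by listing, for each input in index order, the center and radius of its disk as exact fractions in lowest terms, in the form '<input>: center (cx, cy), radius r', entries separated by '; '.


not equal; first: y1: center (4/7, -1/14), radius 1/42; y2: center (3/7, 0), radius 1/504; y3: center (-1/2, -1/2), radius 1/5; y4: center (65/112, 1/112), radius 1/392; y5: center (65/112, -1/112), radius 1/336; y6: center (71/168, 1/168), radius 1/504; second: y1: center (9/20, -1/20), radius 1/90; y2: center (0, 1/20), radius 1/80; y3: center (19/40, 1/40), radius 1/90; y4: center (-1/20, 0), radius 1/60; y5: center (-1/18, -7/36), radius 1/81; y6: center (-1/18, -2/9), radius 1/108

Reducing the first expression gives y1: center (4/7, -1/14), radius 1/42; y2: center (3/7, 0), radius 1/504; y3: center (-1/2, -1/2), radius 1/5; y4: center (65/112, 1/112), radius 1/392; y5: center (65/112, -1/112), radius 1/336; y6: center (71/168, 1/168), radius 1/504
Reducing the second expression gives y1: center (9/20, -1/20), radius 1/90; y2: center (0, 1/20), radius 1/80; y3: center (19/40, 1/40), radius 1/90; y4: center (-1/20, 0), radius 1/60; y5: center (-1/18, -7/36), radius 1/81; y6: center (-1/18, -2/9), radius 1/108
Different reductions; not equal.


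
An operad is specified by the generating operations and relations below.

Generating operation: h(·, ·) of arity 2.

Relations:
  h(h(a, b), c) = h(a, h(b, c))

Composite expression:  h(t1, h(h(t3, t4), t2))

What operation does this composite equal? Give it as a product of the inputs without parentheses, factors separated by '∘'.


Key point: h is associative — brackets drop, the t-order remains.
h(t3, t4) linearizes to t3 ∘ t4
h(h(t3, t4), t2) linearizes to t3 ∘ t4 ∘ t2
h(t1, h(h(t3, t4), t2)) linearizes to t1 ∘ t3 ∘ t4 ∘ t2

t1 ∘ t3 ∘ t4 ∘ t2


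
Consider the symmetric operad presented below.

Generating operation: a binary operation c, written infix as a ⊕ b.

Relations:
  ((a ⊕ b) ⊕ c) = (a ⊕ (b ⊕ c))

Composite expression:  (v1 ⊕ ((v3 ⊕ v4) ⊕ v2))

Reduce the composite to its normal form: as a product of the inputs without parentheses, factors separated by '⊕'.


Key point: c is associative — brackets drop, the v-order remains.
(v3 ⊕ v4) spells out as v3 ⊕ v4
((v3 ⊕ v4) ⊕ v2) spells out as v3 ⊕ v4 ⊕ v2
(v1 ⊕ ((v3 ⊕ v4) ⊕ v2)) spells out as v1 ⊕ v3 ⊕ v4 ⊕ v2

v1 ⊕ v3 ⊕ v4 ⊕ v2


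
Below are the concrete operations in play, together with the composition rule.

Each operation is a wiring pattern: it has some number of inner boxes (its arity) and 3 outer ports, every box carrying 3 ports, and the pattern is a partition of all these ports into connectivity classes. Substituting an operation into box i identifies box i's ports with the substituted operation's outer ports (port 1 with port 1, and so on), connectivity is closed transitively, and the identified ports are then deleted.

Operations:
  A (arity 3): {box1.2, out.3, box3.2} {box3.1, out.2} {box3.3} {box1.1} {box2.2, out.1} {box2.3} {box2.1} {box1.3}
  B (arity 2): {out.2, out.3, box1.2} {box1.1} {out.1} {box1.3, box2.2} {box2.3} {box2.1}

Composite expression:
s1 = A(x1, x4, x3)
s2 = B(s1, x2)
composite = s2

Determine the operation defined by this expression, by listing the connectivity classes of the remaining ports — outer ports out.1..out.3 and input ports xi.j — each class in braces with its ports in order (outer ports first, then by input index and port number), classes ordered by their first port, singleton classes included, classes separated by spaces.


{out.1} {out.2, out.3, x3.1} {x1.1} {x1.2, x2.2, x3.2} {x1.3} {x2.1} {x2.3} {x3.3} {x4.1} {x4.2} {x4.3}


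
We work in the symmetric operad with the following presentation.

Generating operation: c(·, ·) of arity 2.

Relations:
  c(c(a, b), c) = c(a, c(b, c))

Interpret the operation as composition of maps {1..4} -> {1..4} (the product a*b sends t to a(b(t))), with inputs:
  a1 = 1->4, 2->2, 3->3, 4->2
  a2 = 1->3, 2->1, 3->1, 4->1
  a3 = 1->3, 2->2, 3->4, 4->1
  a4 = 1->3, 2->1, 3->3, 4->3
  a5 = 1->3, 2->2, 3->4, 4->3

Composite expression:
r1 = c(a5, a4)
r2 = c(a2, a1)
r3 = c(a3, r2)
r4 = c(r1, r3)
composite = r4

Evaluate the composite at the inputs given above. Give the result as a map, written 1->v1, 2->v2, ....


1->4, 2->4, 3->4, 4->4

c(a5, a4) = 1->4, 2->3, 3->4, 4->4
c(a2, a1) = 1->1, 2->1, 3->1, 4->1
c(a3, c(a2, a1)) = 1->3, 2->3, 3->3, 4->3
c(c(a5, a4), c(a3, c(a2, a1))) = 1->4, 2->4, 3->4, 4->4


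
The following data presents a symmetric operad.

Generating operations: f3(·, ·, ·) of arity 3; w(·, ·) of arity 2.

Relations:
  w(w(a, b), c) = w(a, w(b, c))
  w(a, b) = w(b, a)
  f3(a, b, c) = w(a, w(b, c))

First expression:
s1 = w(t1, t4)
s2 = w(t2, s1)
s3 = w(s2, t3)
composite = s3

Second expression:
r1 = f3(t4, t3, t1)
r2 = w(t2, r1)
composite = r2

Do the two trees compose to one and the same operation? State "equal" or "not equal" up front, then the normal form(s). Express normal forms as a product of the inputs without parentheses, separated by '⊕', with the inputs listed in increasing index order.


equal — both sides give t1 ⊕ t2 ⊕ t3 ⊕ t4

Reducing the first expression gives t1 ⊕ t2 ⊕ t3 ⊕ t4
Reducing the second expression gives t1 ⊕ t2 ⊕ t3 ⊕ t4
Identical normal forms: equal.


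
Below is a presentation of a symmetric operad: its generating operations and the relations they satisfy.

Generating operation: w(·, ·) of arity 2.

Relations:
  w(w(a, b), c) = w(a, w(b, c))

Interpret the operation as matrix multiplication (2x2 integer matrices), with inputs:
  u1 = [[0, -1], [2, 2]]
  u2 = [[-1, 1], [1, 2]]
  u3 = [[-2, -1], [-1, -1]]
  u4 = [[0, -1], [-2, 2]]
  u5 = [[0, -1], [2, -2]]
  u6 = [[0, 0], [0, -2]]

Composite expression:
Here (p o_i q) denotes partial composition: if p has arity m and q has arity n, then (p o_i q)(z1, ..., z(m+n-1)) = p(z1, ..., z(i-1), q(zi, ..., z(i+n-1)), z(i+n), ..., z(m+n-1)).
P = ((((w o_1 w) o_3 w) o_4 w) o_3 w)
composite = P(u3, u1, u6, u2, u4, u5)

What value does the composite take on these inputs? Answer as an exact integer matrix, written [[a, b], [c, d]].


w(u3, u1) = [[-2, 0], [-2, -1]]
w(u6, u2) = [[0, 0], [-2, -4]]
w(u4, u5) = [[-2, 2], [4, -2]]
w(w(u6, u2), w(u4, u5)) = [[0, 0], [-12, 4]]
w(w(u3, u1), w(w(u6, u2), w(u4, u5))) = [[0, 0], [12, -4]]

[[0, 0], [12, -4]]


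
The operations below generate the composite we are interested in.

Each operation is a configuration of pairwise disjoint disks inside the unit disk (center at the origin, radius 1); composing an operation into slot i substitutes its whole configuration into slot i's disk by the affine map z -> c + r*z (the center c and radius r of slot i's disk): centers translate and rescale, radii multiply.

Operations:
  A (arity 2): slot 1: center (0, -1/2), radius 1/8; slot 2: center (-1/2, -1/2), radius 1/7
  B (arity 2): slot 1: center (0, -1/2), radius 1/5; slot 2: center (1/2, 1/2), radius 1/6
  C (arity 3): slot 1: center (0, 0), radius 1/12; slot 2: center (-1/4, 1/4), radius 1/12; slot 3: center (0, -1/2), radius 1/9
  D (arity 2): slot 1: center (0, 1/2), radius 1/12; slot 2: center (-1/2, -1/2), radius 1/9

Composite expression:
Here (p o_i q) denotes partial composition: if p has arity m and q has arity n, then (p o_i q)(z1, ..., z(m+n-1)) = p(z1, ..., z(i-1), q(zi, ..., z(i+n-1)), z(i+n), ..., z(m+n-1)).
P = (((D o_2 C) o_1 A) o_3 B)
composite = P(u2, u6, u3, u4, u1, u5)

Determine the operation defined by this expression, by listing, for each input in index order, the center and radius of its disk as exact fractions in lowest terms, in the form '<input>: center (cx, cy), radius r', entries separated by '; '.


Only the slot chain above each u matters under D; compose those maps.
input u2: applying the 2 nested substitutions gives center (0, 11/24), radius 1/96
input u6: applying the 2 nested substitutions gives center (-1/24, 11/24), radius 1/84
input u3: applying the 3 nested substitutions gives center (-1/2, -109/216), radius 1/540
input u4: applying the 3 nested substitutions gives center (-107/216, -107/216), radius 1/648
input u1: applying the 2 nested substitutions gives center (-19/36, -17/36), radius 1/108
input u5: applying the 2 nested substitutions gives center (-1/2, -5/9), radius 1/81

u1: center (-19/36, -17/36), radius 1/108; u2: center (0, 11/24), radius 1/96; u3: center (-1/2, -109/216), radius 1/540; u4: center (-107/216, -107/216), radius 1/648; u5: center (-1/2, -5/9), radius 1/81; u6: center (-1/24, 11/24), radius 1/84


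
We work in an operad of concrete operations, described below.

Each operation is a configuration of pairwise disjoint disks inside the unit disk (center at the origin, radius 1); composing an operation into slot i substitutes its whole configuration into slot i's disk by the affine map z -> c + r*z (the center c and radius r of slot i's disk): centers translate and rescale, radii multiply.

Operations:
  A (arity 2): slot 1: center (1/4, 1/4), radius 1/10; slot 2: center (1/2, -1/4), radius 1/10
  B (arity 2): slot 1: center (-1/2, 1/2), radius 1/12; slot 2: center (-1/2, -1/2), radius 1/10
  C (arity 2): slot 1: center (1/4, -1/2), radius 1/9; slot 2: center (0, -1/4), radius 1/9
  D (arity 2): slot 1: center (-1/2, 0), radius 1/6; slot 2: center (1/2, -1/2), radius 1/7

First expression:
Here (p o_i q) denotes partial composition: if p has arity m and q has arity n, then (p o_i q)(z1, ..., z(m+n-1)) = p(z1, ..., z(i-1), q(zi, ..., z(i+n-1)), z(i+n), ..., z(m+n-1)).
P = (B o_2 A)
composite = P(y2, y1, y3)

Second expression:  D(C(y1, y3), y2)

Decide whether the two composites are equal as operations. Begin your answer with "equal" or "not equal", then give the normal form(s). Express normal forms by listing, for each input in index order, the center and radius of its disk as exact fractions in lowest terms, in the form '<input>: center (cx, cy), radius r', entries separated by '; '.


not equal — first y1: center (-19/40, -19/40), radius 1/100; y2: center (-1/2, 1/2), radius 1/12; y3: center (-9/20, -21/40), radius 1/100, second y1: center (-11/24, -1/12), radius 1/54; y2: center (1/2, -1/2), radius 1/7; y3: center (-1/2, -1/24), radius 1/54

Normal form of the first expression: y1: center (-19/40, -19/40), radius 1/100; y2: center (-1/2, 1/2), radius 1/12; y3: center (-9/20, -21/40), radius 1/100
Normal form of the second expression: y1: center (-11/24, -1/12), radius 1/54; y2: center (1/2, -1/2), radius 1/7; y3: center (-1/2, -1/24), radius 1/54
Distinct normal forms: not equal.


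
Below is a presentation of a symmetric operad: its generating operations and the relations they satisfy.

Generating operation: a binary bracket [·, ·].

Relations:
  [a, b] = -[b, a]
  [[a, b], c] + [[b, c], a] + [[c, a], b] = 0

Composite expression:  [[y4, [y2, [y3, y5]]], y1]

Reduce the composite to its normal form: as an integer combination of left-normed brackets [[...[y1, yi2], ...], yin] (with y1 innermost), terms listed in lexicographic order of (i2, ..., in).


[[[[y1, y2], y3], y5], y4] - [[[[y1, y2], y5], y3], y4] - [[[[y1, y3], y5], y2], y4] - [[[[y1, y4], y2], y3], y5] + [[[[y1, y4], y2], y5], y3] + [[[[y1, y4], y3], y5], y2] - [[[[y1, y4], y5], y3], y2] + [[[[y1, y5], y3], y2], y4]

Expand each bracket as ab - ba; the y1-initial words give the coefficients.
Composite bracket: [[y4, [y2, [y3, y5]]], y1]
Each bracket splits as ab - ba, giving 16 signed words (2^4 = 16).
Words beginning with y1 determine it all:
  y1y2y3y5y4 appears with sign +1, giving the term +[[[[y1, y2], y3], y5], y4]
  y1y2y5y3y4 appears with sign -1, giving the term -[[[[y1, y2], y5], y3], y4]
  y1y3y5y2y4 appears with sign -1, giving the term -[[[[y1, y3], y5], y2], y4]
  y1y4y2y3y5 appears with sign -1, giving the term -[[[[y1, y4], y2], y3], y5]
  y1y4y2y5y3 appears with sign +1, giving the term +[[[[y1, y4], y2], y5], y3]
  y1y4y3y5y2 appears with sign +1, giving the term +[[[[y1, y4], y3], y5], y2]
  y1y4y5y3y2 appears with sign -1, giving the term -[[[[y1, y4], y5], y3], y2]
  y1y5y3y2y4 appears with sign +1, giving the term +[[[[y1, y5], y3], y2], y4]


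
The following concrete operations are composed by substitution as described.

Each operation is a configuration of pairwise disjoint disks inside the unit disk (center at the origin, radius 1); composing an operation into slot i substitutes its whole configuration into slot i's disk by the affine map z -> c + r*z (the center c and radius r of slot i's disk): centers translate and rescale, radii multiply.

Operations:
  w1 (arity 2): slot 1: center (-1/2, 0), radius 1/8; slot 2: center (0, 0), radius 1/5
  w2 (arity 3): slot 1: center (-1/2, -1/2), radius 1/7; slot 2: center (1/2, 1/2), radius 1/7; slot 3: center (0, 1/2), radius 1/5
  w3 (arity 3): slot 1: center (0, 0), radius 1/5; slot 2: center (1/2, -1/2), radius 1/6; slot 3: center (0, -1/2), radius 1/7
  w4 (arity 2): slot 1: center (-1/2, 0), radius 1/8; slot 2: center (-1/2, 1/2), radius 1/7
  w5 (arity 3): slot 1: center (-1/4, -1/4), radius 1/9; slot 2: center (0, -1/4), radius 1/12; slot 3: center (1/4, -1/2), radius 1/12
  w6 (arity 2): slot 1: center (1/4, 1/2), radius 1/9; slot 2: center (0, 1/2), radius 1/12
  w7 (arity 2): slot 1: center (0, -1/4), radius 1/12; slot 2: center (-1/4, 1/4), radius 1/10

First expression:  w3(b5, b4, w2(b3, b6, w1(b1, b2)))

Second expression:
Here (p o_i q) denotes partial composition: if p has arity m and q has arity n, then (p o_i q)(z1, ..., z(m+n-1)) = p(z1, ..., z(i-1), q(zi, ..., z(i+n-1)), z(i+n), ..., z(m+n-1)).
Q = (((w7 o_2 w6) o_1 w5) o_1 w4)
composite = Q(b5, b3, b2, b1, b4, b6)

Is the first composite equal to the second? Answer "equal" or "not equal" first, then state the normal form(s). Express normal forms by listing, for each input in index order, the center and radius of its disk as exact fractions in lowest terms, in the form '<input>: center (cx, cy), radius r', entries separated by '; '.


In normal form, the first expression is b1: center (-1/70, -3/7), radius 1/280; b2: center (0, -3/7), radius 1/175; b3: center (-1/14, -4/7), radius 1/49; b4: center (1/2, -1/2), radius 1/6; b5: center (0, 0), radius 1/5; b6: center (1/14, -3/7), radius 1/49
In normal form, the second expression is b1: center (1/48, -7/24), radius 1/144; b2: center (0, -13/48), radius 1/144; b3: center (-11/432, -115/432), radius 1/756; b4: center (-9/40, 3/10), radius 1/90; b5: center (-11/432, -13/48), radius 1/864; b6: center (-1/4, 3/10), radius 1/120
Different reductions; not equal.

not equal; first: b1: center (-1/70, -3/7), radius 1/280; b2: center (0, -3/7), radius 1/175; b3: center (-1/14, -4/7), radius 1/49; b4: center (1/2, -1/2), radius 1/6; b5: center (0, 0), radius 1/5; b6: center (1/14, -3/7), radius 1/49; second: b1: center (1/48, -7/24), radius 1/144; b2: center (0, -13/48), radius 1/144; b3: center (-11/432, -115/432), radius 1/756; b4: center (-9/40, 3/10), radius 1/90; b5: center (-11/432, -13/48), radius 1/864; b6: center (-1/4, 3/10), radius 1/120


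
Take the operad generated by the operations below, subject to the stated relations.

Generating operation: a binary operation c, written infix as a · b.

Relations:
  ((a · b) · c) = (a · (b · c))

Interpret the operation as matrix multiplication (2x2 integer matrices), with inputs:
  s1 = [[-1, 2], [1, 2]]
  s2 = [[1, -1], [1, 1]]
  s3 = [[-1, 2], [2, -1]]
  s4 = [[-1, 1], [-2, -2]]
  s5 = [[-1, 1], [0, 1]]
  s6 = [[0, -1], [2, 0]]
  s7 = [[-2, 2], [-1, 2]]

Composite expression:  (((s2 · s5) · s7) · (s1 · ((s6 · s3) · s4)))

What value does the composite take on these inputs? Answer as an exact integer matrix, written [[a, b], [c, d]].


[[0, 16], [-24, -48]]

(s2 · s5) = [[-1, 0], [-1, 2]]
((s2 · s5) · s7) = [[2, -2], [0, 2]]
(s6 · s3) = [[-2, 1], [-2, 4]]
((s6 · s3) · s4) = [[0, -4], [-6, -10]]
(s1 · ((s6 · s3) · s4)) = [[-12, -16], [-12, -24]]
(((s2 · s5) · s7) · (s1 · ((s6 · s3) · s4))) = [[0, 16], [-24, -48]]


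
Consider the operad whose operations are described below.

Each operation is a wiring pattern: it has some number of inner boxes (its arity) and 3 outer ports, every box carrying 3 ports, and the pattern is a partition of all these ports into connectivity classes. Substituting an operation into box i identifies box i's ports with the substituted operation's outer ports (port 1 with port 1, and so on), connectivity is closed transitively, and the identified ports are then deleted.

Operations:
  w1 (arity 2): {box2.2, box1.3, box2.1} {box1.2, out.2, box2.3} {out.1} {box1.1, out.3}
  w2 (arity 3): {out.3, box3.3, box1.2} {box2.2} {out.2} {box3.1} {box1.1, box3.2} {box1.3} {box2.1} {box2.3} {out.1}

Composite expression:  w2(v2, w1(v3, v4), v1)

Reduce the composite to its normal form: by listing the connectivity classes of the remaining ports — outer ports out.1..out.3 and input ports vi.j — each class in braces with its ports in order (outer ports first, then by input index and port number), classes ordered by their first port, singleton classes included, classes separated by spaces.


{out.1} {out.2} {out.3, v1.3, v2.2} {v1.1} {v1.2, v2.1} {v2.3} {v3.1} {v3.2, v4.3} {v3.3, v4.1, v4.2}

Two ports join when wires chain via w2-identified ports.
the subtree at w1 composes to {out.1} {out.2, v3.2, v4.3} {out.3, v3.1} {v3.3, v4.1, v4.2} on (v3, v4); out.j = own outer ports
the subtree at w2 composes to {out.1} {out.2} {out.3, v1.3, v2.2} {v1.1} {v1.2, v2.1} {v2.3} {v3.1} {v3.2, v4.3} {v3.3, v4.1, v4.2} on (v2, v3, v4, v1); out.j = own outer ports
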